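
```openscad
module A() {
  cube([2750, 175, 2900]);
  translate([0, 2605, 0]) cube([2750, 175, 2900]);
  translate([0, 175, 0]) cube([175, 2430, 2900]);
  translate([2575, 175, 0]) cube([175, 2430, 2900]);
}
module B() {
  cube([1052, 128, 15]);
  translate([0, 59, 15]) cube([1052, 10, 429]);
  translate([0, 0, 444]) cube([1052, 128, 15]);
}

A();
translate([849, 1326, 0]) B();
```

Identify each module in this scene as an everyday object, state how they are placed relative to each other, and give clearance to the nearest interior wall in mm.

Clearances: x = 674, y = 1151; minimum 674 mm.

A is a house frame. B is an I-beam. The I-beam sits inside the house frame, centred. The clearance to the nearest interior wall is 674 mm.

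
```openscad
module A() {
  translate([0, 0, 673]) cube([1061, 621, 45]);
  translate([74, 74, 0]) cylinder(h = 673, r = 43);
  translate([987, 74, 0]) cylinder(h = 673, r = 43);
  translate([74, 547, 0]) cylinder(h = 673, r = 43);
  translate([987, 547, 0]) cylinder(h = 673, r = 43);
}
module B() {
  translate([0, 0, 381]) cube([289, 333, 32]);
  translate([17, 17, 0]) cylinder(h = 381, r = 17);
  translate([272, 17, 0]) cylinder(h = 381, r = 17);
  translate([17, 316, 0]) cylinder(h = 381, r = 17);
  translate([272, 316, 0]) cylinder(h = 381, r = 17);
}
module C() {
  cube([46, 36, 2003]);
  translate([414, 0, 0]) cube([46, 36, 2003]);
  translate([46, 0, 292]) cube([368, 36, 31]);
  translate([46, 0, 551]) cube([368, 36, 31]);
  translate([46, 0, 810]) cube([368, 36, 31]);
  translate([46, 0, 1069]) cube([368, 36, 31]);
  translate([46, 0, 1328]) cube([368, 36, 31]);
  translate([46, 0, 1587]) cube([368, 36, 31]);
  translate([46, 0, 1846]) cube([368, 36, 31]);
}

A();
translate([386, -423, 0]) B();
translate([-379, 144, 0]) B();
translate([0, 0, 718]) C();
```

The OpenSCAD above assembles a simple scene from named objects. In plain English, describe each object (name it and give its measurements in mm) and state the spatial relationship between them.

A is a table with a 1061×621 mm rectangular top, 45 mm thick, top surface at z = 718 mm, supported by four round legs of 86 mm diameter, each leg's bounding box inset 31 mm from the nearest pair of top edges, running from the floor.

B is a simple wooden stool: a rectangular seat 289 mm (x) by 333 mm (y), 32 mm thick, top face at z = 413 mm, on four round legs, each 34 mm in diameter. The legs rest on z = 0, each leg's axis is inset half a diameter from the nearest pair of seat edges (so the leg's bounding box is flush with the corner).

C is a wooden ladder with two side rails of 46×36 mm section and 2003 mm height, set 460 mm apart overall. Between them run 7 rectangular rungs (36 mm deep, 31 mm thick), front faces flush with the rails' −y face. The bottom of the first rung is 292 mm above the floor and each subsequent rung is 259 mm higher than the one below.

Two stools sit around the table at the −y, −x sides. The ladder is on top of the table.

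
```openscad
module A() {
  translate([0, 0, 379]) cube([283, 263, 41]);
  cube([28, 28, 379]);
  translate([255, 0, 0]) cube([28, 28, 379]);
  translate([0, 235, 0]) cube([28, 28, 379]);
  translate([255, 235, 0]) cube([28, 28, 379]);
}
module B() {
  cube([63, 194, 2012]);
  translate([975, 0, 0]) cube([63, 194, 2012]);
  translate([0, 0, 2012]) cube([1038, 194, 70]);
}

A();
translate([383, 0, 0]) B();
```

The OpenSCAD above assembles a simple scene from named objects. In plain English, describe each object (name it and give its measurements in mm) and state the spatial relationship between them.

A is a simple wooden stool: a rectangular seat 283 mm (x) by 263 mm (y), 41 mm thick, top face at z = 420 mm, on four square legs, each 28×28 mm in cross-section. The legs rest on z = 0, each flush with a corner of the seat.

B is a rectangular door frame: two vertical jambs of 63×194 mm section, 2012 mm tall, with a clear opening 912 mm wide between their inner faces. A header 70 mm tall and 194 mm deep lies on top of the jambs and spans the full outside width.

The door frame is on the floor beside the stool on its +x side.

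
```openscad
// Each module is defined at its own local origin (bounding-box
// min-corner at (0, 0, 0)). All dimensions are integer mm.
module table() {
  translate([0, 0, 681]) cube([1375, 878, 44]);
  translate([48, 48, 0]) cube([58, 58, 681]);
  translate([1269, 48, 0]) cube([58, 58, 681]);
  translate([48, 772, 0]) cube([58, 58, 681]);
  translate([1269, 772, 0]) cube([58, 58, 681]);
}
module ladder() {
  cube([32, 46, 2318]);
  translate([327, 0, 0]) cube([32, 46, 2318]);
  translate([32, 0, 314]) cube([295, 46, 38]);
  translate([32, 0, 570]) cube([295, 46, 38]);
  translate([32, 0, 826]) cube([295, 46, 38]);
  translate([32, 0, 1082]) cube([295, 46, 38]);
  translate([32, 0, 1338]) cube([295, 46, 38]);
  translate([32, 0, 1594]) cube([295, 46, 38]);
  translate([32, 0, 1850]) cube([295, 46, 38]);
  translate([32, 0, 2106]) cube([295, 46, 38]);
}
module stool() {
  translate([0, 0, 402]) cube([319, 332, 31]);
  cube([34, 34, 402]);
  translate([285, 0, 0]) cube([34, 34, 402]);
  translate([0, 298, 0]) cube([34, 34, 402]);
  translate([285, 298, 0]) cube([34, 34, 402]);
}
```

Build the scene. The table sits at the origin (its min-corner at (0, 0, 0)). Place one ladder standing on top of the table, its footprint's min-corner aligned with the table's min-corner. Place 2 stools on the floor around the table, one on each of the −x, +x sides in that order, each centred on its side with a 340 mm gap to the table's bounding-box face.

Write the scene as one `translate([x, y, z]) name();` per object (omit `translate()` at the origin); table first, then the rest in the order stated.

table();
translate([0, 0, 725]) ladder();
translate([-659, 273, 0]) stool();
translate([1715, 273, 0]) stool();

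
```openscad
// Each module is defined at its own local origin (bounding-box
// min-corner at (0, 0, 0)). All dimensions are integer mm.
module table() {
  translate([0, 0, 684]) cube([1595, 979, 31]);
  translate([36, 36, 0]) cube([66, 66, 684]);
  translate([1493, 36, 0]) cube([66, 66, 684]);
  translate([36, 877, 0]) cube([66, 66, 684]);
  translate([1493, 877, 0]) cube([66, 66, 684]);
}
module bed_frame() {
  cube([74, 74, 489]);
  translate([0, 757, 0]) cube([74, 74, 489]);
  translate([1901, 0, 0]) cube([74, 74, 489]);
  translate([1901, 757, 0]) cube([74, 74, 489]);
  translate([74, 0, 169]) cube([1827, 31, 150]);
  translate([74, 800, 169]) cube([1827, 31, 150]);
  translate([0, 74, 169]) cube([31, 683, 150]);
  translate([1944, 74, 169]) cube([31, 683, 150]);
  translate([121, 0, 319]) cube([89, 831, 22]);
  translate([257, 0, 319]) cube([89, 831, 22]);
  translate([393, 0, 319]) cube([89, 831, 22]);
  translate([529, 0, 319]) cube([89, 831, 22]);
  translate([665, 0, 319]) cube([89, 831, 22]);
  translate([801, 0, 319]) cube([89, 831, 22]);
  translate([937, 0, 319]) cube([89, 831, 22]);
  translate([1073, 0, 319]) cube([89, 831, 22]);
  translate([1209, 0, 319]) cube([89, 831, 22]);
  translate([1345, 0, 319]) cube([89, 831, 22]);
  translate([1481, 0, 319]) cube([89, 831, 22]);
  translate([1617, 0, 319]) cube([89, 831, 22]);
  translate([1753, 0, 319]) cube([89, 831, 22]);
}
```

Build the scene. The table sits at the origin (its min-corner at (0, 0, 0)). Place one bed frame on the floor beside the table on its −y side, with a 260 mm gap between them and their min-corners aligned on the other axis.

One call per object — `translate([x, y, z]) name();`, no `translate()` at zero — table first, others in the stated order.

table();
translate([0, -1091, 0]) bed_frame();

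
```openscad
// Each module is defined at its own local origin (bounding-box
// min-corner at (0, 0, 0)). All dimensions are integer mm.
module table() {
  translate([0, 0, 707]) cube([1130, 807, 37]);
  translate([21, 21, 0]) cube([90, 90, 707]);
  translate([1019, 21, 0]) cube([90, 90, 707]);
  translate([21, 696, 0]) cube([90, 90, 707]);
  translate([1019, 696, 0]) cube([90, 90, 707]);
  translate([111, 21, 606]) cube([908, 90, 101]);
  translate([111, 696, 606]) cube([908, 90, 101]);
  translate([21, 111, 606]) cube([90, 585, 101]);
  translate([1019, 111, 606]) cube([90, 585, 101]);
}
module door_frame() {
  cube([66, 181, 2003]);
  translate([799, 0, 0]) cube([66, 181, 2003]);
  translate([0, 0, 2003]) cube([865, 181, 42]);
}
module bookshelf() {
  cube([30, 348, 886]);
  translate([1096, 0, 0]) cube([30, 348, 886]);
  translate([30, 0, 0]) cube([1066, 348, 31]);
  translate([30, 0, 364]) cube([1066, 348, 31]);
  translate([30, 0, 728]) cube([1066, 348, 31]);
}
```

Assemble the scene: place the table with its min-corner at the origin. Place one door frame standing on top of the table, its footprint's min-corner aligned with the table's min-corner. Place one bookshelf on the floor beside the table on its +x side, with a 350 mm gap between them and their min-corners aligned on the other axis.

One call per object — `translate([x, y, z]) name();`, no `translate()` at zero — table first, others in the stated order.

table();
translate([0, 0, 744]) door_frame();
translate([1480, 0, 0]) bookshelf();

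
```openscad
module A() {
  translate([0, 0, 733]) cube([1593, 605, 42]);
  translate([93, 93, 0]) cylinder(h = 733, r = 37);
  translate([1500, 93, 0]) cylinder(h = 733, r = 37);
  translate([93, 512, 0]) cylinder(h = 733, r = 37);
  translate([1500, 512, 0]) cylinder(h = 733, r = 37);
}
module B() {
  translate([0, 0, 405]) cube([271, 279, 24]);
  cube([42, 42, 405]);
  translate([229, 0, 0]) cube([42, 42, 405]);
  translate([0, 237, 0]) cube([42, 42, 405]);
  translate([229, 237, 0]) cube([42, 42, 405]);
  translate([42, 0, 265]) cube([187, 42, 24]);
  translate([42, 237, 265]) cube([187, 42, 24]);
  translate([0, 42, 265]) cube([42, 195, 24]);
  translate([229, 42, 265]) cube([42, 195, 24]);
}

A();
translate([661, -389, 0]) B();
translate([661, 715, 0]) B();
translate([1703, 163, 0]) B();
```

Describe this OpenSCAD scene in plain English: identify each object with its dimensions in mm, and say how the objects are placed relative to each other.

A is a table: top 1593 mm (x) × 605 mm (y), 42 mm thick, upper face at z = 775 mm, on four round legs of 74 mm diameter, each leg's bounding box inset 56 mm from the nearest pair of top edges, running from z = 0 to the bottom of the top.

B is a four-legged stool. The seat is a 271×279×24 mm slab whose top surface is at z = 429 mm; four square legs, each 42×42 mm in cross-section, run from the floor (z = 0) to the underside of the seat, each flush with a corner of the seat. Four stretchers, 42 mm wide and 24 mm tall, connect adjacent legs with their undersides at z = 265 mm, each running between the inner faces of the legs it joins and aligned with the legs' outer faces on the other axis.

Three stools sit around the table at the −y, +y, +x sides.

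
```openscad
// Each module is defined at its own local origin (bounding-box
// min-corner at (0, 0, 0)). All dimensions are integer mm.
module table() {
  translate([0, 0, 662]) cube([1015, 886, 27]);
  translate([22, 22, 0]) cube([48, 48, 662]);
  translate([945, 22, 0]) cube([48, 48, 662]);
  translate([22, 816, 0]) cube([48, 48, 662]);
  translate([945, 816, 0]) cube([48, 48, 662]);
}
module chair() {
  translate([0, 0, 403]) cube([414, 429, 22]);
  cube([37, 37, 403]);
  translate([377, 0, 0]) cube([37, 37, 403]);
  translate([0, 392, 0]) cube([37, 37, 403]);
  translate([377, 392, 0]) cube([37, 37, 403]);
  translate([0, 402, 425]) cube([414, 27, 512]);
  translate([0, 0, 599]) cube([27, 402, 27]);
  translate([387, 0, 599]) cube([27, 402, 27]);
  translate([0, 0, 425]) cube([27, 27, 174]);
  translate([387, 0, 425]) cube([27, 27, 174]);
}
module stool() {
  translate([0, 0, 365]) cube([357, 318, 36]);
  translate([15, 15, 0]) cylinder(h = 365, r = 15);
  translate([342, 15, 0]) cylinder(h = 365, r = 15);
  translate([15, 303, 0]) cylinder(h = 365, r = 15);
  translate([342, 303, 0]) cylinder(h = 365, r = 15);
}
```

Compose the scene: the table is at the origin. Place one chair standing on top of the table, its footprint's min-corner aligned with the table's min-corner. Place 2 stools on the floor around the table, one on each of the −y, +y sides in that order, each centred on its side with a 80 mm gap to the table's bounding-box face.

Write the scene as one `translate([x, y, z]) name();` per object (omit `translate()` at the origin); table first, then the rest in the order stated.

table();
translate([0, 0, 689]) chair();
translate([329, -398, 0]) stool();
translate([329, 966, 0]) stool();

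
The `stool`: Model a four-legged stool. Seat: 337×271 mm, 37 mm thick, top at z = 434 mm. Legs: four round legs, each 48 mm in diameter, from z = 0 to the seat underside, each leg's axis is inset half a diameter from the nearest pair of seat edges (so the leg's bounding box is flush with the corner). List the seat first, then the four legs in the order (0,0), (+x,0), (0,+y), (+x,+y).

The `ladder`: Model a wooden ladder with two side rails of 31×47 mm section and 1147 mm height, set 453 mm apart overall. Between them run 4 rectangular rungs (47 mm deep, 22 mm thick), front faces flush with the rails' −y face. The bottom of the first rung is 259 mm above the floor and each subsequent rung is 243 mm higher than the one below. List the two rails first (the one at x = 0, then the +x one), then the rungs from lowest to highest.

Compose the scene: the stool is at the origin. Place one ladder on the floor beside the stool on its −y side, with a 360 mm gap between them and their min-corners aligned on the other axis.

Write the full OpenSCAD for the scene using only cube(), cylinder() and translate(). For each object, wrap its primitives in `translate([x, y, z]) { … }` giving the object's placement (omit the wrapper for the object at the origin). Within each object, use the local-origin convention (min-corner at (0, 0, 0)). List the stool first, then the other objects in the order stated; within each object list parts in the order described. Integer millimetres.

translate([0, 0, 397]) cube([337, 271, 37]);
translate([24, 24, 0]) cylinder(h = 397, r = 24);
translate([313, 24, 0]) cylinder(h = 397, r = 24);
translate([24, 247, 0]) cylinder(h = 397, r = 24);
translate([313, 247, 0]) cylinder(h = 397, r = 24);
translate([0, -407, 0]) {
  cube([31, 47, 1147]);
  translate([422, 0, 0]) cube([31, 47, 1147]);
  translate([31, 0, 259]) cube([391, 47, 22]);
  translate([31, 0, 502]) cube([391, 47, 22]);
  translate([31, 0, 745]) cube([391, 47, 22]);
  translate([31, 0, 988]) cube([391, 47, 22]);
}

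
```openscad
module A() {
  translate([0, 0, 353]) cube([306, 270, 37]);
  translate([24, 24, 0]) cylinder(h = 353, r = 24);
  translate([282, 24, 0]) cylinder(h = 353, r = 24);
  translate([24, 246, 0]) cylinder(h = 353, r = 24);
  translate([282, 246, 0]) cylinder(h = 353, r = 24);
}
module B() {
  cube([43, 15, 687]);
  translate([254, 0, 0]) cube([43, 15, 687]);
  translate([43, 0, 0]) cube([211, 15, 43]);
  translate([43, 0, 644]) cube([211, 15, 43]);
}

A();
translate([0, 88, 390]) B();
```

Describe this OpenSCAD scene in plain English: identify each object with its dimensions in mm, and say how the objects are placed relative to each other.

A is a four-legged stool. The seat is a 306×270×37 mm slab whose top surface is at z = 390 mm; four round legs, each 48 mm in diameter, run from the floor (z = 0) to the underside of the seat, each leg's axis is inset half a diameter from the nearest pair of seat edges (so the leg's bounding box is flush with the corner).

B is a rectangular picture frame lying in the x–z plane (depth along y). The opening is 211 mm wide (x) by 601 mm tall (z), surrounded by a border 43 mm wide on all four sides. The frame is 15 mm deep and is made of two full-height vertical stiles with two horizontal rails fitted between them.

The picture frame is on top of the stool.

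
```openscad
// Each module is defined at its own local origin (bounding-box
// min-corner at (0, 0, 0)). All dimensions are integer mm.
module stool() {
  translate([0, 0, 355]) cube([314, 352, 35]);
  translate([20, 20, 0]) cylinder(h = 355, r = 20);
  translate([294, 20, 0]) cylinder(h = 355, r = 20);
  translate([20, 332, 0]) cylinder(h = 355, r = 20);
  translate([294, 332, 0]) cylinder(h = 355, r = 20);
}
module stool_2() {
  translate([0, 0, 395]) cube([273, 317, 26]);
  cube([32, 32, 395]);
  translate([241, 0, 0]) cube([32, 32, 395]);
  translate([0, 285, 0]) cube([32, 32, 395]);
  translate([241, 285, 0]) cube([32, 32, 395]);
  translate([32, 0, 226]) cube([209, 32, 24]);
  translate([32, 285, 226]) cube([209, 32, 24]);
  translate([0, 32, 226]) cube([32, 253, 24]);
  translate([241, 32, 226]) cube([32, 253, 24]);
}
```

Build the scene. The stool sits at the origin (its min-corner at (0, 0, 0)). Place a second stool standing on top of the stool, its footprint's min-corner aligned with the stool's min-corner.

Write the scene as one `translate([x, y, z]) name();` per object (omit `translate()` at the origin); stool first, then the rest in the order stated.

stool();
translate([0, 0, 390]) stool_2();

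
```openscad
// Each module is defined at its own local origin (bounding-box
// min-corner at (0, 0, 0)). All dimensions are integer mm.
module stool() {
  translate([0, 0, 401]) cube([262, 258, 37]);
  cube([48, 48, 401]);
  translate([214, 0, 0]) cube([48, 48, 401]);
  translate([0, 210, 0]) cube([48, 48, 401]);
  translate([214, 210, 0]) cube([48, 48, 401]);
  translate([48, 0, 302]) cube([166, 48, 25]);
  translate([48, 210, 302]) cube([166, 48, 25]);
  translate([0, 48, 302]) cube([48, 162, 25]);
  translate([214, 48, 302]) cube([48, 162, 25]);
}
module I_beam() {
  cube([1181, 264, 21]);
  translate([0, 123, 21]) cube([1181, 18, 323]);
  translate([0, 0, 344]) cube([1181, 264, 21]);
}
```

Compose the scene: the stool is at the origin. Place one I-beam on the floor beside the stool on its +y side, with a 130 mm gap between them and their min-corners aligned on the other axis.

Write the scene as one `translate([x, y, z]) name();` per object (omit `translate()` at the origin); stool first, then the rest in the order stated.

stool();
translate([0, 388, 0]) I_beam();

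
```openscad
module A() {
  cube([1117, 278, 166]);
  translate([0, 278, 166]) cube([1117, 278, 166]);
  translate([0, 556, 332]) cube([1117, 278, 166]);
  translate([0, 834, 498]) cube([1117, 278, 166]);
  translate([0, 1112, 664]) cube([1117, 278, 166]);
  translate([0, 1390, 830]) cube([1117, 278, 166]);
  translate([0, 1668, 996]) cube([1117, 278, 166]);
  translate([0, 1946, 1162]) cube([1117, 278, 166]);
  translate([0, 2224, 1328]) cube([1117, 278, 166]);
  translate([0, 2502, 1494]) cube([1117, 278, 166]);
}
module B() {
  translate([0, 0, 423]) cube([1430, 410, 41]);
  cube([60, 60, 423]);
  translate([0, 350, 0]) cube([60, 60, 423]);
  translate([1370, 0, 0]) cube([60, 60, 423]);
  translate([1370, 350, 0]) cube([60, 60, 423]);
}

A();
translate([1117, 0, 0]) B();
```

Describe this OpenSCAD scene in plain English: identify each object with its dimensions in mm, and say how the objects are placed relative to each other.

A is a straight staircase of 10 solid steps. Each step is 1117 mm wide (x), 278 mm deep (y, the going) and 166 mm tall (the rise). The first step rests on the floor; each subsequent step sits one going further in +y and one rise higher in +z, directly behind and above the previous step with no overlap.

B is a bench: a 1430×410 mm seat slab, 41 mm thick, top at z = 464 mm, on four 60×60 mm square legs flush with the seat corners and standing on z = 0.

The bench is against the staircase's +x side, with their −y faces flush.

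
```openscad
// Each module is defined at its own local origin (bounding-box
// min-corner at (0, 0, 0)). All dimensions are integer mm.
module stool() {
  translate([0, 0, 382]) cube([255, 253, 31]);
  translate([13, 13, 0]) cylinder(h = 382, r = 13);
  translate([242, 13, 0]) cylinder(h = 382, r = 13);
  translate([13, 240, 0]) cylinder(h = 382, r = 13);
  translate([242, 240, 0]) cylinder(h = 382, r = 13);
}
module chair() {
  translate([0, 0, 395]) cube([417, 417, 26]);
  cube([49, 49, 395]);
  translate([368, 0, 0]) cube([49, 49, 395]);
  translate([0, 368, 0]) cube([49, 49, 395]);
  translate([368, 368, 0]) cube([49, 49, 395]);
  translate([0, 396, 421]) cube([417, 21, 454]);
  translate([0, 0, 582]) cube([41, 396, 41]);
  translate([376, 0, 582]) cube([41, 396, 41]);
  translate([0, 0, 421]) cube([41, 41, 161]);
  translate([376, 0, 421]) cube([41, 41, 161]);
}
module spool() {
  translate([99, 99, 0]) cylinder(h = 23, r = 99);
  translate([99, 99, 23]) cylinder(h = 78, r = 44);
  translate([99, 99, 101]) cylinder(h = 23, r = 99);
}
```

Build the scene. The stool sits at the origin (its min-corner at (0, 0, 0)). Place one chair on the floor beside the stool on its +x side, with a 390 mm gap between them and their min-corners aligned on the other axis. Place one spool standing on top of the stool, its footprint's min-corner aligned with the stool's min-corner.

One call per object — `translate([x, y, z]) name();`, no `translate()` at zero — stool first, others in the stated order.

stool();
translate([645, 0, 0]) chair();
translate([0, 0, 413]) spool();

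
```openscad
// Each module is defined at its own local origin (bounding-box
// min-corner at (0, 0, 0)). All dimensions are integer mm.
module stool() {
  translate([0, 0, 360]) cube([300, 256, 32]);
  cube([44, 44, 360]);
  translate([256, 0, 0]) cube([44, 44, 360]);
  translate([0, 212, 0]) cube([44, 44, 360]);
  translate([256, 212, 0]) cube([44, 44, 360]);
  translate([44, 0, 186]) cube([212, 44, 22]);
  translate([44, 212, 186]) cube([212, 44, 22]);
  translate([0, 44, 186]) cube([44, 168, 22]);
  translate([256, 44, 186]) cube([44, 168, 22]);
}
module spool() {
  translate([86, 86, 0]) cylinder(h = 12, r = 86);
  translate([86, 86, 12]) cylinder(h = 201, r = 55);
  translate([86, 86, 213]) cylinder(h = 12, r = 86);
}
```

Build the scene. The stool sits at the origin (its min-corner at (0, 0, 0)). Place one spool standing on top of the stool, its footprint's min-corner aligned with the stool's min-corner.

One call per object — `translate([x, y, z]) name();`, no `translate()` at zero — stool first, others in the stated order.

stool();
translate([0, 0, 392]) spool();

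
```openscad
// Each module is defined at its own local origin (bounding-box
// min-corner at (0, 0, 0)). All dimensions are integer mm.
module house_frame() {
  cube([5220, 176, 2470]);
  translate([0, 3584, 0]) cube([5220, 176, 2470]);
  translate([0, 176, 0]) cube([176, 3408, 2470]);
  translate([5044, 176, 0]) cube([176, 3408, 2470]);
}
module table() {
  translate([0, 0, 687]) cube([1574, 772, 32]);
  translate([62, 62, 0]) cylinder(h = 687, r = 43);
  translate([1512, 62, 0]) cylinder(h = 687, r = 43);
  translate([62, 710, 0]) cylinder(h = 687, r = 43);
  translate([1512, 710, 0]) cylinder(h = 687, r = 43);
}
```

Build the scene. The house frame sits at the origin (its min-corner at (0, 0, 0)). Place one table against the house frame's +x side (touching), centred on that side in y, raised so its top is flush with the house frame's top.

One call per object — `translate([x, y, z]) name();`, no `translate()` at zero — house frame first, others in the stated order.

house_frame();
translate([5220, 1494, 1751]) table();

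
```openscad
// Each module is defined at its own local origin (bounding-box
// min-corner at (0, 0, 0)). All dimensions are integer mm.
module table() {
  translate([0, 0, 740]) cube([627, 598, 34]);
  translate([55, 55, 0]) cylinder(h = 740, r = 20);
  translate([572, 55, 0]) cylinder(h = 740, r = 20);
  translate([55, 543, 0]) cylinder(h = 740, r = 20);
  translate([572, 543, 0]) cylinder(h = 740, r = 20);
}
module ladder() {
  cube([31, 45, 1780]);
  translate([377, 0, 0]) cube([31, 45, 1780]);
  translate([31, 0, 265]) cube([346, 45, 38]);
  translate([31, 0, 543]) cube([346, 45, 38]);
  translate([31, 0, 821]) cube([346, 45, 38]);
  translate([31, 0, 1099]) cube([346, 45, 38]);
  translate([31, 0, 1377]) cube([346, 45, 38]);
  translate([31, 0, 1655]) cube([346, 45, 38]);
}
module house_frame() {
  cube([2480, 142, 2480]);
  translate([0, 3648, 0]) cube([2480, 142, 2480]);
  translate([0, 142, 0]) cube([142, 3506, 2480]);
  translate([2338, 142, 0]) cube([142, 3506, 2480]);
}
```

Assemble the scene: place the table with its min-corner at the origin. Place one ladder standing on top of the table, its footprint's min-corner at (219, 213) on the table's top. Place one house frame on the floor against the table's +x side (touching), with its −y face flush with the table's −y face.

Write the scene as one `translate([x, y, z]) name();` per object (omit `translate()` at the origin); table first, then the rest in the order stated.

table();
translate([219, 213, 774]) ladder();
translate([627, 0, 0]) house_frame();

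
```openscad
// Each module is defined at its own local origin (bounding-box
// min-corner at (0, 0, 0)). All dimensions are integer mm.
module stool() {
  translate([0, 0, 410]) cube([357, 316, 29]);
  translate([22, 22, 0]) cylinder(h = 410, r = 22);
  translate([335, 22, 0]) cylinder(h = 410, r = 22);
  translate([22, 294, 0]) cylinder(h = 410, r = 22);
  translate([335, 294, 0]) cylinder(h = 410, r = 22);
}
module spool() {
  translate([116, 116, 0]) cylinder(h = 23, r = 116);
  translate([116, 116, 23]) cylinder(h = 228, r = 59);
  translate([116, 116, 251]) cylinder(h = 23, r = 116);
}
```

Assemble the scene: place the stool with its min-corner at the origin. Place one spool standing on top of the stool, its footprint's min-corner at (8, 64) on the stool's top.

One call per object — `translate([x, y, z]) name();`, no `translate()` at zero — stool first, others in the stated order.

stool();
translate([8, 64, 439]) spool();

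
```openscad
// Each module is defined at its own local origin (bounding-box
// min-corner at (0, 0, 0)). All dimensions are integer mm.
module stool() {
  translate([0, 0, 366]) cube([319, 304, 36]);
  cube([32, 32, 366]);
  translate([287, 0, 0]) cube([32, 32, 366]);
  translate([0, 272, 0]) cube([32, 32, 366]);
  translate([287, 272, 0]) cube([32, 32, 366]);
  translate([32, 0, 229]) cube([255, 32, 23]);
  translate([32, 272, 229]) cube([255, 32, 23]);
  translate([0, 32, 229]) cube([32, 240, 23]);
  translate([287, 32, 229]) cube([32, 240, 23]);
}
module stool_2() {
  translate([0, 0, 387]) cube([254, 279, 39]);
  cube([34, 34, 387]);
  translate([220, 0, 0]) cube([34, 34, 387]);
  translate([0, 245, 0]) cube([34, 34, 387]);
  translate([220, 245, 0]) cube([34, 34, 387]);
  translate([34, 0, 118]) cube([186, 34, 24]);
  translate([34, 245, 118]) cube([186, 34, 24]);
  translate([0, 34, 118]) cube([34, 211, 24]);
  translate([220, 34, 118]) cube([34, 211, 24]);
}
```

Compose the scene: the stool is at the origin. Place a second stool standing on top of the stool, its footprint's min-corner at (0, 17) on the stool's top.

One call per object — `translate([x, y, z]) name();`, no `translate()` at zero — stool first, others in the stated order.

stool();
translate([0, 17, 402]) stool_2();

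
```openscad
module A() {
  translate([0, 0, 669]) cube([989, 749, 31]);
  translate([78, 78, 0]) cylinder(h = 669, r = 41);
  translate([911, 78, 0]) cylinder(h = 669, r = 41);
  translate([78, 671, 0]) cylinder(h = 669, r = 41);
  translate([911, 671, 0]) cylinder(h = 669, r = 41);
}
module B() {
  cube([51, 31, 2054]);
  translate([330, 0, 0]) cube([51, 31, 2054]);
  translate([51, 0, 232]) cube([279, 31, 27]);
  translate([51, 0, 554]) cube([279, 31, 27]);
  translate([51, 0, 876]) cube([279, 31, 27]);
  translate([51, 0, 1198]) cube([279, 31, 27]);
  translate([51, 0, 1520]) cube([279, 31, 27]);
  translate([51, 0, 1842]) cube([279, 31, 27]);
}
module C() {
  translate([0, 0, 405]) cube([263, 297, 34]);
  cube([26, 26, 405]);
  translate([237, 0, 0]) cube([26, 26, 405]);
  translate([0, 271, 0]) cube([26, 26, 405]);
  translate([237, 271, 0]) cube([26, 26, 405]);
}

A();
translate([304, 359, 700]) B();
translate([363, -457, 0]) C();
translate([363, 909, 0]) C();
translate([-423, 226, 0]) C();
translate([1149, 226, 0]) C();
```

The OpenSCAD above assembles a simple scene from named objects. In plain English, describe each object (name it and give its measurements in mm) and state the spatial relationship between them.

A is a table with a 989×749 mm rectangular top, 31 mm thick, top surface at z = 700 mm, supported by four round legs of 82 mm diameter, each leg's bounding box inset 37 mm from the nearest pair of top edges, running from the floor.

B is a straight ladder. Two 51×31 mm vertical rails, 2054 mm tall, stand 381 mm apart (outside-to-outside) with their front faces coplanar on the −y side. 6 rungs, each 31 mm deep and 27 mm tall, span between the inner faces of the rails, front faces flush with the rails. The lowest rung's underside is at z = 232 mm and rungs are spaced 322 mm apart (underside to underside).

C is a four-legged stool. The seat is a 263×297×34 mm slab whose top surface is at z = 439 mm; four square legs, each 26×26 mm in cross-section, run from the floor (z = 0) to the underside of the seat, each flush with a corner of the seat.

The ladder is on top of the table, centred. Four stools sit around the table at the −y, +y, −x, +x sides.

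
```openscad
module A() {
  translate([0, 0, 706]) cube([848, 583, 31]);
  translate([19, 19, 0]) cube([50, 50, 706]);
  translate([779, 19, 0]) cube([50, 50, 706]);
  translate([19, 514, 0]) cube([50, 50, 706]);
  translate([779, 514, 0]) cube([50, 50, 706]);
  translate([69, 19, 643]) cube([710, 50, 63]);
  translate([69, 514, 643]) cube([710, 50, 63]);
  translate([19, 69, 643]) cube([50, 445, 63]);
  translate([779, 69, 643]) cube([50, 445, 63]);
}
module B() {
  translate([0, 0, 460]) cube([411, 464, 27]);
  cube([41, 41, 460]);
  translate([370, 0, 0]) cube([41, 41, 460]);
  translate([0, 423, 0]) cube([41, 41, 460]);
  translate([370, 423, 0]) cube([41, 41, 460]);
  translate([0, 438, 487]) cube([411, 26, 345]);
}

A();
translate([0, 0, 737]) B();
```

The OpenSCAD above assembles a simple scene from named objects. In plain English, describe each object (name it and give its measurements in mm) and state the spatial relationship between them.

A is a table: top 848 mm (x) × 583 mm (y), 31 mm thick, upper face at z = 737 mm, on four 50×50 mm square legs, each inset 19 mm from the nearest pair of top edges, running from z = 0 to the bottom of the top. Four apron rails, 50 mm thick and 63 mm tall, run between adjacent legs with their top edges flush with the underside of the top and their outer faces flush with the legs' outer faces.

B is a chair: 411×464 mm seat, 27 mm thick, top at z = 487 mm, on four 41 mm square corner legs flush with the seat edges. A 26 mm thick backrest slab spans the full seat width, extending 345 mm above the seat top, its back face flush with the seat's +y edge.

The chair is on top of the table.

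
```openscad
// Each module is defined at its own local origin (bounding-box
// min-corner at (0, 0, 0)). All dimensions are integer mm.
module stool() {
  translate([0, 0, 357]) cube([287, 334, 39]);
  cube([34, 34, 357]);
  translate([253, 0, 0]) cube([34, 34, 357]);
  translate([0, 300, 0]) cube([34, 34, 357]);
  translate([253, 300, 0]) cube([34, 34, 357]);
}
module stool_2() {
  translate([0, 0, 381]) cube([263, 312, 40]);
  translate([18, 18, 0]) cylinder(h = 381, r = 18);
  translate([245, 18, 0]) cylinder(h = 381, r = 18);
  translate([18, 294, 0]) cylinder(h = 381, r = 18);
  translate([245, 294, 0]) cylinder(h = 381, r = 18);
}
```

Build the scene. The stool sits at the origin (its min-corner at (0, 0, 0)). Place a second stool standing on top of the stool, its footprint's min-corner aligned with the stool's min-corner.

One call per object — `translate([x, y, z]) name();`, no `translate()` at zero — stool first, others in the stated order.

stool();
translate([0, 0, 396]) stool_2();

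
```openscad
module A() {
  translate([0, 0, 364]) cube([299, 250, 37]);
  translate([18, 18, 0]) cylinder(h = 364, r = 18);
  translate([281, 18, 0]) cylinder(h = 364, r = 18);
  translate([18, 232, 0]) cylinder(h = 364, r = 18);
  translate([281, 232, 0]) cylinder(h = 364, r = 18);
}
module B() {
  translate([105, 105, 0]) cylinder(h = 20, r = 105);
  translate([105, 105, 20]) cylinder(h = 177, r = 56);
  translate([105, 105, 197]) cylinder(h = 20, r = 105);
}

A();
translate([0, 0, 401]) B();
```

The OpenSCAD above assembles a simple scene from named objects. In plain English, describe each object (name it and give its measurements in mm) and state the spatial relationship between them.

A is a simple wooden stool: a rectangular seat 299 mm (x) by 250 mm (y), 37 mm thick, top face at z = 401 mm, on four round legs, each 36 mm in diameter. The legs rest on z = 0, each leg's axis is inset half a diameter from the nearest pair of seat edges (so the leg's bounding box is flush with the corner).

B is a spool: two coaxial disc flanges of radius 105 mm and thickness 20 mm, joined by a core cylinder of radius 56 mm and height 177 mm. The lower flange rests on z = 0 and the three cylinders share a vertical axis.

The spool is on top of the stool.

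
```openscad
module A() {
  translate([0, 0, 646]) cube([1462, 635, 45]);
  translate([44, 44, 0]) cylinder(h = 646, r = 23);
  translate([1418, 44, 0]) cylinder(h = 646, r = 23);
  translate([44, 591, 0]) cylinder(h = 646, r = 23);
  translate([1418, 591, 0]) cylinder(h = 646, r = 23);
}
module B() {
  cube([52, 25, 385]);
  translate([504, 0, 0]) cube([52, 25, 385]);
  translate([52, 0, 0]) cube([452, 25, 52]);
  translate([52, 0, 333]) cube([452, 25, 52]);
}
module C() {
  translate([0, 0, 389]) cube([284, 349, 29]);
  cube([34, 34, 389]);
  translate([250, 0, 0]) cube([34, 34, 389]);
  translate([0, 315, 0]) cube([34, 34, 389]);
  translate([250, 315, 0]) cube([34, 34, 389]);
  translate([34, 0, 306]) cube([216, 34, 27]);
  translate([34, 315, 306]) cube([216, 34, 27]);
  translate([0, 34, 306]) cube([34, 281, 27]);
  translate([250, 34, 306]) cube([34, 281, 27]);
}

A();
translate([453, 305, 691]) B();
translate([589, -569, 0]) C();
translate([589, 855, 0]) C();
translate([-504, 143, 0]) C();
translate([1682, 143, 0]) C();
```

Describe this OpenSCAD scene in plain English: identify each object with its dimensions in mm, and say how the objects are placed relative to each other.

A is a rectangular dining table. The top is 1462×635×45 mm with its upper surface at z = 691 mm. It stands on four round legs of 46 mm diameter, each leg's bounding box inset 21 mm from the nearest pair of top edges, running from the floor to the underside of the top.

B is a picture frame with a 452×281 mm rectangular opening (x by z) and a uniform 52 mm border on every side. Frame depth is 25 mm along y. It is built from two vertical stiles running the full outside height and two horizontal rails spanning the gap between the stiles.

C is a simple wooden stool: a rectangular seat 284 mm (x) by 349 mm (y), 29 mm thick, top face at z = 418 mm, on four square legs, each 34×34 mm in cross-section. The legs rest on z = 0, each flush with a corner of the seat. Four stretchers, 34 mm wide and 27 mm tall, connect adjacent legs with their undersides at z = 306 mm, each running between the inner faces of the legs it joins and aligned with the legs' outer faces on the other axis.

The picture frame is on top of the table, centred. Four stools sit around the table at the −y, +y, −x, +x sides.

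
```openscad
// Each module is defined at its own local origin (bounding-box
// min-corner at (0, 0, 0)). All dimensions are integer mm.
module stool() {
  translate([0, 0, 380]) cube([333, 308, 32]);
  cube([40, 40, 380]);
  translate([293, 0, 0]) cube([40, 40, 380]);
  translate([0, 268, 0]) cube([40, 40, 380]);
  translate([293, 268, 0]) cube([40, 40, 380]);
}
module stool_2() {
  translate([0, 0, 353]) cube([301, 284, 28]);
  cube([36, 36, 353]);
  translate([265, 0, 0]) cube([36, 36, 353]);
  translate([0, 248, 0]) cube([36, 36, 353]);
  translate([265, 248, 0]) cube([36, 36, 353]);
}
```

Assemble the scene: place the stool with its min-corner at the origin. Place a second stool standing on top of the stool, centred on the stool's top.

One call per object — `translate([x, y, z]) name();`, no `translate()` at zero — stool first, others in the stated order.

stool();
translate([16, 12, 412]) stool_2();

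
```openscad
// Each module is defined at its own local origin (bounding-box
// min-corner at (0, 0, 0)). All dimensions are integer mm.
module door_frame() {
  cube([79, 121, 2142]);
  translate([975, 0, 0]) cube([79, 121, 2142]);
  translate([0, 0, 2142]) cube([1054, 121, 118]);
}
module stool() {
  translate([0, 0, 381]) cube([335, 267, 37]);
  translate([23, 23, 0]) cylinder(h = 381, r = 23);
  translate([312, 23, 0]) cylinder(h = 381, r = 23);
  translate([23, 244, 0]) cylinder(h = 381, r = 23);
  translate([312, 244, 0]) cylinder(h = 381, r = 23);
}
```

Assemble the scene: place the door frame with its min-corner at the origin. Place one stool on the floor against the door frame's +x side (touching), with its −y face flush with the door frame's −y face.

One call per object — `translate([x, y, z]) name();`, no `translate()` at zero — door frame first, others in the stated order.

door_frame();
translate([1054, 0, 0]) stool();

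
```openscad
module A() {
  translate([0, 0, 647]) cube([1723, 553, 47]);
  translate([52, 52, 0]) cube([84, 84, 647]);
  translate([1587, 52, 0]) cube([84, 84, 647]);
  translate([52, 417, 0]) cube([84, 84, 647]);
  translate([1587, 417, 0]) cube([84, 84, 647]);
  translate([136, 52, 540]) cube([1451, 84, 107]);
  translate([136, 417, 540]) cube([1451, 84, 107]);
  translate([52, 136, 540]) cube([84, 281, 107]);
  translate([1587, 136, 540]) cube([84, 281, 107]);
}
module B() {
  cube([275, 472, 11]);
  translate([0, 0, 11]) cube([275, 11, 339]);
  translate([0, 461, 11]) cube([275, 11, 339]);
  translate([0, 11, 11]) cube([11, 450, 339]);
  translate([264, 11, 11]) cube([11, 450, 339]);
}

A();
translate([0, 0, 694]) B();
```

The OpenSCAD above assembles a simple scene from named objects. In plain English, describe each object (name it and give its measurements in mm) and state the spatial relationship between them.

A is a rectangular dining table. The top is 1723×553×47 mm with its upper surface at z = 694 mm. It stands on four 84×84 mm square legs, each inset 52 mm from the nearest pair of top edges, running from the floor to the underside of the top. Four apron rails, 84 mm thick and 107 mm tall, run between adjacent legs with their top edges flush with the underside of the top and their outer faces flush with the legs' outer faces.

B is an open storage box with external size 275×472×350 mm and wall thickness 11 mm (the base is also 11 mm thick). The base covers the whole footprint; the four walls stand on the base, with the y-facing walls full-width and the x-facing walls fitting between their inner faces.

The open box is on top of the table.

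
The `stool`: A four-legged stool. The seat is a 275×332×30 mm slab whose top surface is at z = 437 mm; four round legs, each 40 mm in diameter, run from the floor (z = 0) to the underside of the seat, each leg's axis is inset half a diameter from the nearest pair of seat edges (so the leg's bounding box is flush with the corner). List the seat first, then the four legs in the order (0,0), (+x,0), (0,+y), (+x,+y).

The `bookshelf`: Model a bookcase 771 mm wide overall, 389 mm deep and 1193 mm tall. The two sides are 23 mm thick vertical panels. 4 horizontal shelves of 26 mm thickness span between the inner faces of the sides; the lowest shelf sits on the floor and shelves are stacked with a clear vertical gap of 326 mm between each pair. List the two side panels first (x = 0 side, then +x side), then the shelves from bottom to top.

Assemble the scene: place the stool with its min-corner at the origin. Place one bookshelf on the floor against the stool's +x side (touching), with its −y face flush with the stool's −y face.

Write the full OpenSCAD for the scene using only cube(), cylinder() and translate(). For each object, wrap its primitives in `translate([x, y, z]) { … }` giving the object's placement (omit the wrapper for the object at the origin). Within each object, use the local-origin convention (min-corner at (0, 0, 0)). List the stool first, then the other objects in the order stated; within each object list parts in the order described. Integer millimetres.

translate([0, 0, 407]) cube([275, 332, 30]);
translate([20, 20, 0]) cylinder(h = 407, r = 20);
translate([255, 20, 0]) cylinder(h = 407, r = 20);
translate([20, 312, 0]) cylinder(h = 407, r = 20);
translate([255, 312, 0]) cylinder(h = 407, r = 20);
translate([275, 0, 0]) {
  cube([23, 389, 1193]);
  translate([748, 0, 0]) cube([23, 389, 1193]);
  translate([23, 0, 0]) cube([725, 389, 26]);
  translate([23, 0, 352]) cube([725, 389, 26]);
  translate([23, 0, 704]) cube([725, 389, 26]);
  translate([23, 0, 1056]) cube([725, 389, 26]);
}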